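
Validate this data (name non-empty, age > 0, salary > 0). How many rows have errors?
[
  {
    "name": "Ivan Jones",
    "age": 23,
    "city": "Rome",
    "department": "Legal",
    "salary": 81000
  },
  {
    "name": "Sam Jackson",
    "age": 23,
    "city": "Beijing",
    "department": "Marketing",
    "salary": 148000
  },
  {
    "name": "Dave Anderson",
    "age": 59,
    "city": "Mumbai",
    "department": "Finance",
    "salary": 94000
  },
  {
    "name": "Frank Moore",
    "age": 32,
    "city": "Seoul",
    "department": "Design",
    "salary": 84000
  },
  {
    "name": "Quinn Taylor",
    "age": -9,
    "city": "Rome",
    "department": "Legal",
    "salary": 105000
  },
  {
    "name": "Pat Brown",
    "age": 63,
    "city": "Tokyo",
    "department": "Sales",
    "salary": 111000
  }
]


Validating 6 records:
Rules: name non-empty, age > 0, salary > 0

  Row 1 (Ivan Jones): OK
  Row 2 (Sam Jackson): OK
  Row 3 (Dave Anderson): OK
  Row 4 (Frank Moore): OK
  Row 5 (Quinn Taylor): negative age: -9
  Row 6 (Pat Brown): OK

Total errors: 1

1 errors


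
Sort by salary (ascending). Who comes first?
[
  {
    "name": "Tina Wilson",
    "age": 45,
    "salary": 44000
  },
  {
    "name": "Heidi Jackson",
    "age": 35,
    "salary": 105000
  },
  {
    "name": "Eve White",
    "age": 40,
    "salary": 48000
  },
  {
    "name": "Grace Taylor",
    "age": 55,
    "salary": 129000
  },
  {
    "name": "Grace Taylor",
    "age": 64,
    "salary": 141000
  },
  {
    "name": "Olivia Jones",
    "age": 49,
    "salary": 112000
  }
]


Sort by: salary (ascending)

Sorted order:
  1. Tina Wilson (salary = 44000)
  2. Eve White (salary = 48000)
  3. Heidi Jackson (salary = 105000)
  4. Olivia Jones (salary = 112000)
  5. Grace Taylor (salary = 129000)
  6. Grace Taylor (salary = 141000)

First: Tina Wilson

Tina Wilson


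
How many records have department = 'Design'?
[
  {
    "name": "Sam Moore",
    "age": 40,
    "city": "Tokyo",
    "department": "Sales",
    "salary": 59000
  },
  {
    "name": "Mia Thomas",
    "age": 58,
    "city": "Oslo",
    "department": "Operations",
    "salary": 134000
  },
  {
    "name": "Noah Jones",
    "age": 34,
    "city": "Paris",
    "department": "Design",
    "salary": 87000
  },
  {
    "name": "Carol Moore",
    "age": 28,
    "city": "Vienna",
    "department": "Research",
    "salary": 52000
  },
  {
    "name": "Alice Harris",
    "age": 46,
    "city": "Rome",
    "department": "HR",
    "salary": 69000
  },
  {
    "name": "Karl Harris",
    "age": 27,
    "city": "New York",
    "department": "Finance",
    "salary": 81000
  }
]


Data: 6 records
Condition: department = 'Design'

Checking each record:
  Sam Moore: Sales
  Mia Thomas: Operations
  Noah Jones: Design MATCH
  Carol Moore: Research
  Alice Harris: HR
  Karl Harris: Finance

Count: 1

1


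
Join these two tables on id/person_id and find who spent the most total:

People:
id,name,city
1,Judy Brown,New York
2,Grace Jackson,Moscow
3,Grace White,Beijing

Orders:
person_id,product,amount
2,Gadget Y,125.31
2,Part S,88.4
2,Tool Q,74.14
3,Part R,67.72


Join on: people.id = orders.person_id

Joined rows:
  Grace Jackson (Moscow) bought Gadget Y for $125.31
  Grace Jackson (Moscow) bought Part S for $88.4
  Grace Jackson (Moscow) bought Tool Q for $74.14
  Grace White (Beijing) bought Part R for $67.72

Total per person:
  Grace Jackson: $287.85
  Grace White: $67.72

Top spender: Grace Jackson ($287.85)

Grace Jackson ($287.85)


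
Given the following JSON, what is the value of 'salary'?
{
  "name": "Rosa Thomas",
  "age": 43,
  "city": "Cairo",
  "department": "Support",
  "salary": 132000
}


Looking up field 'salary'
Value: 132000

132000


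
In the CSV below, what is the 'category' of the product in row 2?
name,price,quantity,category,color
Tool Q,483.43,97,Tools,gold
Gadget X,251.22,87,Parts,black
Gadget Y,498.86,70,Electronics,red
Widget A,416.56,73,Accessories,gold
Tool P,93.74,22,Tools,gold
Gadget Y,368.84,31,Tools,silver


Query: Row 2 ('Gadget X'), column 'category'
Value: Parts

Parts


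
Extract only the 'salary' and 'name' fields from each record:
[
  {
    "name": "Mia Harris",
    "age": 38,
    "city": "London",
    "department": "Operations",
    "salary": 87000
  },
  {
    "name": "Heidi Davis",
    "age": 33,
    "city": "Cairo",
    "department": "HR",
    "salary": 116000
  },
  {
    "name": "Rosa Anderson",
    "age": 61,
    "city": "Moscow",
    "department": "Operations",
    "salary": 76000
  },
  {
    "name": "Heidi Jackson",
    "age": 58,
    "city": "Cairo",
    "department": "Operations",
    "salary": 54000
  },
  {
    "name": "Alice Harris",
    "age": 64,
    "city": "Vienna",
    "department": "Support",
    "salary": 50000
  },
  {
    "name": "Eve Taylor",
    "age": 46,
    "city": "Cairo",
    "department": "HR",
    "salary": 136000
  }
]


Original: 6 records with fields: name, age, city, department, salary
Keep: ['salary', 'name']
Drop: ['age', 'city', 'department']
Result: 6 records, 2 fields each

[
  {
    "salary": 87000,
    "name": "Mia Harris"
  },
  {
    "salary": 116000,
    "name": "Heidi Davis"
  },
  {
    "salary": 76000,
    "name": "Rosa Anderson"
  },
  {
    "salary": 54000,
    "name": "Heidi Jackson"
  },
  {
    "salary": 50000,
    "name": "Alice Harris"
  },
  {
    "salary": 136000,
    "name": "Eve Taylor"
  }
]


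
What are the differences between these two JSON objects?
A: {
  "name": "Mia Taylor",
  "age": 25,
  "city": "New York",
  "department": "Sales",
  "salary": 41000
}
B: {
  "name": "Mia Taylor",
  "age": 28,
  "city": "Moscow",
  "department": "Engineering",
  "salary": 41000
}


Comparing each field (in key order):
  name: same
  age: DIFFERENT
  city: DIFFERENT
  department: DIFFERENT
  salary: same
Differences:
  age: 25 -> 28
  city: New York -> Moscow
  department: Sales -> Engineering

3 field(s) changed

3 changes: age, city, department


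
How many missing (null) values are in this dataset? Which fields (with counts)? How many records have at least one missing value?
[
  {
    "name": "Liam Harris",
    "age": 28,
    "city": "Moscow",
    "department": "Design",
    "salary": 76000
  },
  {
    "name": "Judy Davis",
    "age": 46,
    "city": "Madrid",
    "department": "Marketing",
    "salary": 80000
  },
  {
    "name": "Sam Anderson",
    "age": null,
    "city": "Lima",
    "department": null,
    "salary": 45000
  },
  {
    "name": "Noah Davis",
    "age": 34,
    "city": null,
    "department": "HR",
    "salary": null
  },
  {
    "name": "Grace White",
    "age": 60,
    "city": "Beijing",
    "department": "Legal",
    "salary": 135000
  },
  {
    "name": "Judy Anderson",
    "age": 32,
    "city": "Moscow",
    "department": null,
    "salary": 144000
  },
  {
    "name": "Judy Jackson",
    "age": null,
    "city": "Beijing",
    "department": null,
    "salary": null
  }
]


Checking for missing (null) values in 7 records:

  Liam Harris: complete
  Judy Davis: complete
  Sam Anderson: age, department
  Noah Davis: city, salary
  Grace White: complete
  Judy Anderson: department
  Judy Jackson: age, department, salary

Per field:
  name: 0 missing
  age: 2 missing
  city: 1 missing
  department: 3 missing
  salary: 2 missing

Total missing values: 8
Records with any missing: 4

8 missing values (age: 2, city: 1, department: 3, salary: 2); 4 incomplete records


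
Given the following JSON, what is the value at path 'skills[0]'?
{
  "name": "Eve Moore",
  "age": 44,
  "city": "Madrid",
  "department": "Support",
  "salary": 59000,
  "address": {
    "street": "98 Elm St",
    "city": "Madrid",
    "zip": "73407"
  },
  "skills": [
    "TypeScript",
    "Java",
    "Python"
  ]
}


Query: skills[0]
Path: skills -> first element
Value: TypeScript

TypeScript


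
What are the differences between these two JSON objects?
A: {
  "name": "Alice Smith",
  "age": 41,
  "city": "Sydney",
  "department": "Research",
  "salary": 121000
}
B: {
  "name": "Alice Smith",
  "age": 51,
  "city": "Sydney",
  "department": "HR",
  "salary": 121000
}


Comparing each field (in key order):
  name: same
  age: DIFFERENT
  city: same
  department: DIFFERENT
  salary: same
Differences:
  age: 41 -> 51
  department: Research -> HR

2 field(s) changed

2 changes: age, department


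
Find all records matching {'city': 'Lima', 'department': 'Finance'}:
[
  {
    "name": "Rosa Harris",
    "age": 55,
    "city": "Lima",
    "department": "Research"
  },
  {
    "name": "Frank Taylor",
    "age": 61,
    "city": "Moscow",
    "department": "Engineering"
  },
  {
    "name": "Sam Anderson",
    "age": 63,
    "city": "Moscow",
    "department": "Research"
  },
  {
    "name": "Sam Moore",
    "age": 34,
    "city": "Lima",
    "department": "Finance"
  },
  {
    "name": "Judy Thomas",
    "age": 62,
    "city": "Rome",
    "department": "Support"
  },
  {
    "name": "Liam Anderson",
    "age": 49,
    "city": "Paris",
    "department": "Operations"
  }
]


Search criteria: {'city': 'Lima', 'department': 'Finance'}

Checking 6 records:
  Rosa Harris: {city: Lima, department: Research}
  Frank Taylor: {city: Moscow, department: Engineering}
  Sam Anderson: {city: Moscow, department: Research}
  Sam Moore: {city: Lima, department: Finance} <-- MATCH
  Judy Thomas: {city: Rome, department: Support}
  Liam Anderson: {city: Paris, department: Operations}

Matches: ["Sam Moore"]

["Sam Moore"]


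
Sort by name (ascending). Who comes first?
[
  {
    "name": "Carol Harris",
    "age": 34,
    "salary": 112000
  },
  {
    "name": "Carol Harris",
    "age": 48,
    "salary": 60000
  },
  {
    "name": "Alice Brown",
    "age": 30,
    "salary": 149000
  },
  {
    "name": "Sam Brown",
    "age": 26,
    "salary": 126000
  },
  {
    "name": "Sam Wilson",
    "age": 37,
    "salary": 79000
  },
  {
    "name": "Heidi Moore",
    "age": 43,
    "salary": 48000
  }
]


Sort by: name (ascending)

Sorted order:
  1. Alice Brown (name = Alice Brown)
  2. Carol Harris (name = Carol Harris)
  3. Carol Harris (name = Carol Harris)
  4. Heidi Moore (name = Heidi Moore)
  5. Sam Brown (name = Sam Brown)
  6. Sam Wilson (name = Sam Wilson)

First: Alice Brown

Alice Brown


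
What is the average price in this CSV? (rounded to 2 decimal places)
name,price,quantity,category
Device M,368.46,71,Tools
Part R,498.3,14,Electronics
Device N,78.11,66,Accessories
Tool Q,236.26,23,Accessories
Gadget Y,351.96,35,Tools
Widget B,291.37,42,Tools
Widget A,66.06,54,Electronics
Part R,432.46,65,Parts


Computing average price:
Values: [368.46, 498.3, 78.11, 236.26, 351.96, 291.37, 66.06, 432.46]
Sum = 2322.98
Count = 8
Average = 2322.98/8 = 290.3725 exactly -> 290.37 (rounded half-up to 2 decimal places)

290.37


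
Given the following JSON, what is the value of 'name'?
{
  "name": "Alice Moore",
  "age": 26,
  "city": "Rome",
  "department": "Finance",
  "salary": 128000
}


Looking up field 'name'
Value: Alice Moore

Alice Moore


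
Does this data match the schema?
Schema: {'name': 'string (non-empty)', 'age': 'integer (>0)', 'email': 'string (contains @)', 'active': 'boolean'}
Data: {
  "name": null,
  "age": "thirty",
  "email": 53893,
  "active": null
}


Validating each field against schema:
  name: FAIL (null is not a string)
  age: FAIL ("thirty" is not an integer)
  email: FAIL (53893 is not a string)
  active: FAIL (null is not a boolean)

Result: INVALID (4 errors: name, age, email, active)

INVALID (4 errors: name, age, email, active)


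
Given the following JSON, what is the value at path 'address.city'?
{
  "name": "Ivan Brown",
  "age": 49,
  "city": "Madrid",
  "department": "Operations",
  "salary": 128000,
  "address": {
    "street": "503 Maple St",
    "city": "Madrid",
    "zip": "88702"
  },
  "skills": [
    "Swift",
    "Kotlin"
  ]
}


Query: address.city
Path: address -> city
Value: Madrid

Madrid


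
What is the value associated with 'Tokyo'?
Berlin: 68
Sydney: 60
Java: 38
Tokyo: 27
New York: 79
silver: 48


Looking up key 'Tokyo'
Value: 27

27


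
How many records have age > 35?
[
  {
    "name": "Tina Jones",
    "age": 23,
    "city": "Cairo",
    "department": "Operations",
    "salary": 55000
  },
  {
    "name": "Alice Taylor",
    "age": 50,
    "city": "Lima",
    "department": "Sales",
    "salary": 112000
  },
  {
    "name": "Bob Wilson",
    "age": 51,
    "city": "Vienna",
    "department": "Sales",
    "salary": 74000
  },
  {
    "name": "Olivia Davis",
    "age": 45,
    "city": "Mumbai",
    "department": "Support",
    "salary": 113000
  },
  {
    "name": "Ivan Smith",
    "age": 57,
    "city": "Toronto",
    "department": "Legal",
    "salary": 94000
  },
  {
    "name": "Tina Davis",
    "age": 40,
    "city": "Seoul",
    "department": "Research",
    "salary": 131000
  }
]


Data: 6 records
Condition: age > 35

Checking each record:
  Tina Jones: 23
  Alice Taylor: 50 MATCH
  Bob Wilson: 51 MATCH
  Olivia Davis: 45 MATCH
  Ivan Smith: 57 MATCH
  Tina Davis: 40 MATCH

Count: 5

5


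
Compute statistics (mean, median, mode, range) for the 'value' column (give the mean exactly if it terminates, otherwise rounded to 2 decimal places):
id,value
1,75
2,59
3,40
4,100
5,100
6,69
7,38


Data: [75, 59, 40, 100, 100, 69, 38]
Count: 7
Sum: 481
Mean: 481/7 ≈ 68.71 (rounded to 2 decimal places)
Sorted: [38, 40, 59, 69, 75, 100, 100]
Median: 69.0
Mode: 100 (2 times)
Range: 100 - 38 = 62
Min: 38, Max: 100

mean≈68.71, median=69.0, mode=100, range=62


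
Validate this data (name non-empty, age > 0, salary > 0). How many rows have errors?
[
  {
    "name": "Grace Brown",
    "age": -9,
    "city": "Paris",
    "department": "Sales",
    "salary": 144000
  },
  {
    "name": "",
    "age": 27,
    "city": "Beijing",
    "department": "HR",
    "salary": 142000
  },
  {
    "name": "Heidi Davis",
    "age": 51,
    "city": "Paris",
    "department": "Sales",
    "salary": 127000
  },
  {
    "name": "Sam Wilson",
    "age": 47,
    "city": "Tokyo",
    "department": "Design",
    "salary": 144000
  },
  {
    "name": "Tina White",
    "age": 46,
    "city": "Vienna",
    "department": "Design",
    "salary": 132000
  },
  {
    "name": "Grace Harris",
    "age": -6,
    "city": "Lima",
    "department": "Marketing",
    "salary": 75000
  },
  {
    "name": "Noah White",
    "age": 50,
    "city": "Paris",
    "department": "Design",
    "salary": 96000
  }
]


Validating 7 records:
Rules: name non-empty, age > 0, salary > 0

  Row 1 (Grace Brown): negative age: -9
  Row 2 (???): empty name
  Row 3 (Heidi Davis): OK
  Row 4 (Sam Wilson): OK
  Row 5 (Tina White): OK
  Row 6 (Grace Harris): negative age: -6
  Row 7 (Noah White): OK

Total errors: 3

3 errors


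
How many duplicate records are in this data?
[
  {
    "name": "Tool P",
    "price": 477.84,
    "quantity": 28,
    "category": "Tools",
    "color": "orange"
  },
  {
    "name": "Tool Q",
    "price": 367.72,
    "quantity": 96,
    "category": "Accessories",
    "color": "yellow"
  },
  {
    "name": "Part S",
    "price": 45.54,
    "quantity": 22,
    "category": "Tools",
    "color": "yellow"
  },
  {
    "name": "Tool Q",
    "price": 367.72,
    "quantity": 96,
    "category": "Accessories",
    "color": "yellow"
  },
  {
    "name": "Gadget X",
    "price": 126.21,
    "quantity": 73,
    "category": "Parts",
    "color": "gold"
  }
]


Checking 5 records for duplicates:

  Row 1: Tool P ($477.84, qty 28)
  Row 2: Tool Q ($367.72, qty 96)
  Row 3: Part S ($45.54, qty 22)
  Row 4: Tool Q ($367.72, qty 96) <-- DUPLICATE
  Row 5: Gadget X ($126.21, qty 73)

Duplicates found: 1
Unique records: 4

1 duplicates, 4 unique


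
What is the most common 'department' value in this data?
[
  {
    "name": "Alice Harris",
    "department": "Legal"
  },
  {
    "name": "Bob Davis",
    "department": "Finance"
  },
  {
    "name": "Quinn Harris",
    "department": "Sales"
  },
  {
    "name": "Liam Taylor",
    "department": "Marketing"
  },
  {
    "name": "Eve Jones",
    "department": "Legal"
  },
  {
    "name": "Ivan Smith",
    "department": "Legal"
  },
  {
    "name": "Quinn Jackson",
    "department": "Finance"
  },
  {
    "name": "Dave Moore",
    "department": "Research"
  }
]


Counting 'department' values across 8 records:

  Legal: 3 ###
  Finance: 2 ##
  Sales: 1 #
  Marketing: 1 #
  Research: 1 #

Most common: Legal (3 times)

Legal (3 times)


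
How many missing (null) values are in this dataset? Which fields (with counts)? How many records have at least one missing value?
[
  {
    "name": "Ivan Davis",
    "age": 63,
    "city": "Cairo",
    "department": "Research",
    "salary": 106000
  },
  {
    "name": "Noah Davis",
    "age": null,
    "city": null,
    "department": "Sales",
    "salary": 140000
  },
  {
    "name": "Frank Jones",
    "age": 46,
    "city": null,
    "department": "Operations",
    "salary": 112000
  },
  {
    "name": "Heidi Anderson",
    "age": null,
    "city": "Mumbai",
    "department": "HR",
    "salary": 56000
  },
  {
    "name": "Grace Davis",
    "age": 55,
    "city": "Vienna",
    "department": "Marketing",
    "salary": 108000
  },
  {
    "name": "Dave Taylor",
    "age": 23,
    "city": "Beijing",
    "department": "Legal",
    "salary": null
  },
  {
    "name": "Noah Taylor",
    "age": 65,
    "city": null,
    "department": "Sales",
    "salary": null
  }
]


Checking for missing (null) values in 7 records:

  Ivan Davis: complete
  Noah Davis: age, city
  Frank Jones: city
  Heidi Anderson: age
  Grace Davis: complete
  Dave Taylor: salary
  Noah Taylor: city, salary

Per field:
  name: 0 missing
  age: 2 missing
  city: 3 missing
  department: 0 missing
  salary: 2 missing

Total missing values: 7
Records with any missing: 5

7 missing values (age: 2, city: 3, salary: 2); 5 incomplete records


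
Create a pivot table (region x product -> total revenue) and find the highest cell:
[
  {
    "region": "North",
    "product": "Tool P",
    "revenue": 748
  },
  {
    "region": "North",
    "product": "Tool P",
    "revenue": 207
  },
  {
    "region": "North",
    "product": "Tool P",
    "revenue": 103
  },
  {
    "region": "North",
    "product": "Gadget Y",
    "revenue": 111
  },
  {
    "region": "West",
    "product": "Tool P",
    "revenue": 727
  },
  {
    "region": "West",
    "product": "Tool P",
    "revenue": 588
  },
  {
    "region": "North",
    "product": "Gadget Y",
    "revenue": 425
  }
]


Pivot: region (rows) x product (columns) -> total revenue

     Gadget Y      Tool P      
North          536          1058  
West             0          1315  

Highest: West / Tool P = $1315

West / Tool P = $1315


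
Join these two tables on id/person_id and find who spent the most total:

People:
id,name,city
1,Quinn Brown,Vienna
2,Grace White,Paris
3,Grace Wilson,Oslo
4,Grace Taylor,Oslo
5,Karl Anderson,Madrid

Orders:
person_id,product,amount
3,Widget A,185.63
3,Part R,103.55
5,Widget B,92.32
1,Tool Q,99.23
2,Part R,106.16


Join on: people.id = orders.person_id

Joined rows:
  Grace Wilson (Oslo) bought Widget A for $185.63
  Grace Wilson (Oslo) bought Part R for $103.55
  Karl Anderson (Madrid) bought Widget B for $92.32
  Quinn Brown (Vienna) bought Tool Q for $99.23
  Grace White (Paris) bought Part R for $106.16

Total per person:
  Grace Wilson: $289.18
  Grace White: $106.16
  Quinn Brown: $99.23
  Karl Anderson: $92.32

Top spender: Grace Wilson ($289.18)

Grace Wilson ($289.18)


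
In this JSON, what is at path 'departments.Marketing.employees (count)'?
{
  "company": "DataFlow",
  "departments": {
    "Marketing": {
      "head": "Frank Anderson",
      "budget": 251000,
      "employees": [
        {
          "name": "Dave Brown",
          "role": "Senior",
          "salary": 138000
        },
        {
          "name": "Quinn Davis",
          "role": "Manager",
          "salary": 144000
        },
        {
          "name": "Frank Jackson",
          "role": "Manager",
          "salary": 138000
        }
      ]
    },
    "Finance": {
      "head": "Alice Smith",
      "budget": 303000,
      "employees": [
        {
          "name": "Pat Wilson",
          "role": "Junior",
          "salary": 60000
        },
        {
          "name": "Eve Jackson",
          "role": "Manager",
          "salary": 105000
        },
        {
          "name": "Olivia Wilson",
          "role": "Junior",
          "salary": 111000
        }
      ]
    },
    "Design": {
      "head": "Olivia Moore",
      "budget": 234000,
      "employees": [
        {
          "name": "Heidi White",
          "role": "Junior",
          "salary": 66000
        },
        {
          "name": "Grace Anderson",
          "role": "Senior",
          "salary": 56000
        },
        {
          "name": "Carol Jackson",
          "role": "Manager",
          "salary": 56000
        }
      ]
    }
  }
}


Path: departments.Marketing.employees (count)

Navigate:
  -> departments
  -> Marketing
  -> employees (array, length 3)

3


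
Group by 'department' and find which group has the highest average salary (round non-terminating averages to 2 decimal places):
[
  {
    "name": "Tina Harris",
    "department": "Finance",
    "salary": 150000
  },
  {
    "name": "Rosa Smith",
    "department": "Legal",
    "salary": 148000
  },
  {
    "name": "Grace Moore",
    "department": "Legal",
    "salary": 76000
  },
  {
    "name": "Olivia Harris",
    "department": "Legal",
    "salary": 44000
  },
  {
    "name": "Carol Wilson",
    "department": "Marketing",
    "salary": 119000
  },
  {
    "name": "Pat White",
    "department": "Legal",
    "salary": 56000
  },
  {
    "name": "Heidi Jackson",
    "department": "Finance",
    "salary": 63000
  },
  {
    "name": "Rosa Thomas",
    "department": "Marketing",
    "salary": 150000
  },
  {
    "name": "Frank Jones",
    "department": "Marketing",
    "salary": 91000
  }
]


Group by: department

Groups:
  Finance: 2 people, avg salary = 213000/2 = $106500
  Legal: 4 people, avg salary = 324000/4 = $81000
  Marketing: 3 people, avg salary = 360000/3 = $120000

Highest average salary: Marketing ($120000)

Marketing ($120000)


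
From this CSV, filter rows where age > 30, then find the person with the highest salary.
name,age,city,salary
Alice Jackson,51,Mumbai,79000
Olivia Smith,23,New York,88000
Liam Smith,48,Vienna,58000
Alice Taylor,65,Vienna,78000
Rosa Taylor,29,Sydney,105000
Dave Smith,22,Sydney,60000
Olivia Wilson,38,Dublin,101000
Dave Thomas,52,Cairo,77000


Filter: age > 30
Sort by: salary (descending)

Filtered records (5):
  Olivia Wilson, age 38, salary $101000
  Alice Jackson, age 51, salary $79000
  Alice Taylor, age 65, salary $78000
  Dave Thomas, age 52, salary $77000
  Liam Smith, age 48, salary $58000

Highest salary: Olivia Wilson ($101000)

Olivia Wilson


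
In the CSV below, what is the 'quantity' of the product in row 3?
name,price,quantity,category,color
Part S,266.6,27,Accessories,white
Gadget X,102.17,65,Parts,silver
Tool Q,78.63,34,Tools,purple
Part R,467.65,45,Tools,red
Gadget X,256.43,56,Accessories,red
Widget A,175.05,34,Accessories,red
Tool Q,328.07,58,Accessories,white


Query: Row 3 ('Tool Q'), column 'quantity'
Value: 34

34


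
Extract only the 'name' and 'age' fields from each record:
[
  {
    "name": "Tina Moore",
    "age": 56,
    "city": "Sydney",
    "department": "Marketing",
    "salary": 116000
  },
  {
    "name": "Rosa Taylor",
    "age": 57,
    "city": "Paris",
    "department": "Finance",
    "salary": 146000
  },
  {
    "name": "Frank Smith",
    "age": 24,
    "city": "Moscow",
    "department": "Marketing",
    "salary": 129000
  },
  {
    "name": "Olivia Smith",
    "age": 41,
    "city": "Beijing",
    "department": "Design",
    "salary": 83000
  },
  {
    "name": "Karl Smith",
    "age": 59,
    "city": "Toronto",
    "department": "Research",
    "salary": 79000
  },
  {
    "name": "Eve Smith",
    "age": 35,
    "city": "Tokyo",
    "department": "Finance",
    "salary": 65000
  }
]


Original: 6 records with fields: name, age, city, department, salary
Keep: ['name', 'age']
Drop: ['city', 'department', 'salary']
Result: 6 records, 2 fields each

[
  {
    "name": "Tina Moore",
    "age": 56
  },
  {
    "name": "Rosa Taylor",
    "age": 57
  },
  {
    "name": "Frank Smith",
    "age": 24
  },
  {
    "name": "Olivia Smith",
    "age": 41
  },
  {
    "name": "Karl Smith",
    "age": 59
  },
  {
    "name": "Eve Smith",
    "age": 35
  }
]


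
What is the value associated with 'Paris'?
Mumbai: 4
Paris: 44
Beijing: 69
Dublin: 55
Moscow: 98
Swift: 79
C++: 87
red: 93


Looking up key 'Paris'
Value: 44

44


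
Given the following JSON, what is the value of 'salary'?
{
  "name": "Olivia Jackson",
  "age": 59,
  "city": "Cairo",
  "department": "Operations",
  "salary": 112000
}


Looking up field 'salary'
Value: 112000

112000


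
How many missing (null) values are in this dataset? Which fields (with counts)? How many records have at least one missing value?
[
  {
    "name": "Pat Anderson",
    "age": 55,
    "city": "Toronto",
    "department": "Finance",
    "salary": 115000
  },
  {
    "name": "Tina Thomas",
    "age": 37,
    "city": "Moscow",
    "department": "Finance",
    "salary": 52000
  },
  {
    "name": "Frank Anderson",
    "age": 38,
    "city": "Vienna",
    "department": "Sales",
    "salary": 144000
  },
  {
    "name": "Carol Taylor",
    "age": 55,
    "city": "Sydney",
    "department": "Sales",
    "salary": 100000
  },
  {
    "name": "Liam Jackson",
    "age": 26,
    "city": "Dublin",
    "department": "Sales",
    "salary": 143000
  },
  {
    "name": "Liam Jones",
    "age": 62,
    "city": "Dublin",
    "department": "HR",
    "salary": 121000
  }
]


Checking for missing (null) values in 6 records:

  Pat Anderson: complete
  Tina Thomas: complete
  Frank Anderson: complete
  Carol Taylor: complete
  Liam Jackson: complete
  Liam Jones: complete

Per field:
  name: 0 missing
  age: 0 missing
  city: 0 missing
  department: 0 missing
  salary: 0 missing

Total missing values: 0
Records with any missing: 0

0 missing values (none); 0 incomplete records


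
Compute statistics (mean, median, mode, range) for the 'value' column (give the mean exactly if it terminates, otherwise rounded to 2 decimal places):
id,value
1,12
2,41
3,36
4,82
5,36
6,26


Data: [12, 41, 36, 82, 36, 26]
Count: 6
Sum: 233
Mean: 233/6 ≈ 38.83 (rounded to 2 decimal places)
Sorted: [12, 26, 36, 36, 41, 82]
Median: 36.0
Mode: 36 (2 times)
Range: 82 - 12 = 70
Min: 12, Max: 82

mean≈38.83, median=36.0, mode=36, range=70


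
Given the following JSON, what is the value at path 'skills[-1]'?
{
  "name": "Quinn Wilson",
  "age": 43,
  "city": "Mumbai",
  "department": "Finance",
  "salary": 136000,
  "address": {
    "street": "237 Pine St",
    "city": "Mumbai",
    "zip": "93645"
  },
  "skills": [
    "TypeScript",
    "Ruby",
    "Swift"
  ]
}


Query: skills[-1]
Path: skills -> last element
Value: Swift

Swift


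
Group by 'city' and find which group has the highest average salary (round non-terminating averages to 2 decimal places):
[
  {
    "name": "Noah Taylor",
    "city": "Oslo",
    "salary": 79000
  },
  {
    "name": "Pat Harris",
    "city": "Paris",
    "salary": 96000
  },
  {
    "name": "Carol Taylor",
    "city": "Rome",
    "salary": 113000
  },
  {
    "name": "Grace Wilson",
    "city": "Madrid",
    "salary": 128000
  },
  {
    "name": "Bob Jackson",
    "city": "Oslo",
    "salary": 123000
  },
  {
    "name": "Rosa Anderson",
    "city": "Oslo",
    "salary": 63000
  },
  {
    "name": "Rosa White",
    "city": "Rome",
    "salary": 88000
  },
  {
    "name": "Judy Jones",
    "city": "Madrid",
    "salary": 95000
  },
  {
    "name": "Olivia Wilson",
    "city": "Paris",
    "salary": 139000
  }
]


Group by: city

Groups:
  Madrid: 2 people, avg salary = 223000/2 = $111500
  Oslo: 3 people, avg salary = 265000/3 ≈ $88333.33
  Paris: 2 people, avg salary = 235000/2 = $117500
  Rome: 2 people, avg salary = 201000/2 = $100500

Highest average salary: Paris ($117500)

Paris ($117500)


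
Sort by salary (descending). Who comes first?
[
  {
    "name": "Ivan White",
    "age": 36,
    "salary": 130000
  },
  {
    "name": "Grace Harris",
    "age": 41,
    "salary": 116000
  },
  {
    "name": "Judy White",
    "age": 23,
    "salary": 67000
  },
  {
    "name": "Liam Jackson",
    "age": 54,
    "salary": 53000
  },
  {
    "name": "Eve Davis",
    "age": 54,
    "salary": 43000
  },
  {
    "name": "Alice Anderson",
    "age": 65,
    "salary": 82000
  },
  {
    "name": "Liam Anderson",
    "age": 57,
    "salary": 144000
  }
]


Sort by: salary (descending)

Sorted order:
  1. Liam Anderson (salary = 144000)
  2. Ivan White (salary = 130000)
  3. Grace Harris (salary = 116000)
  4. Alice Anderson (salary = 82000)
  5. Judy White (salary = 67000)
  6. Liam Jackson (salary = 53000)
  7. Eve Davis (salary = 43000)

First: Liam Anderson

Liam Anderson


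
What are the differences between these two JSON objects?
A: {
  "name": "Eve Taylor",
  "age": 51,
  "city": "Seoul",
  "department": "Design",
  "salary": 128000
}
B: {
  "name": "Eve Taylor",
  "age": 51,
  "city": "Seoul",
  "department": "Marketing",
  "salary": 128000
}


Comparing each field (in key order):
  name: same
  age: same
  city: same
  department: DIFFERENT
  salary: same
Differences:
  department: Design -> Marketing

1 field(s) changed

1 change: department


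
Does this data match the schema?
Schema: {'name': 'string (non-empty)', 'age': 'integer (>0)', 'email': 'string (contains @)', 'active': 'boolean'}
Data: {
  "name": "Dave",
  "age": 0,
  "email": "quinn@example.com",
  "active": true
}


Validating each field against schema:
  name: OK (non-empty string)
  age: FAIL (0 is not > 0)
  email: OK (string with @)
  active: OK (boolean)

Result: INVALID (1 error: age)

INVALID (1 error: age)


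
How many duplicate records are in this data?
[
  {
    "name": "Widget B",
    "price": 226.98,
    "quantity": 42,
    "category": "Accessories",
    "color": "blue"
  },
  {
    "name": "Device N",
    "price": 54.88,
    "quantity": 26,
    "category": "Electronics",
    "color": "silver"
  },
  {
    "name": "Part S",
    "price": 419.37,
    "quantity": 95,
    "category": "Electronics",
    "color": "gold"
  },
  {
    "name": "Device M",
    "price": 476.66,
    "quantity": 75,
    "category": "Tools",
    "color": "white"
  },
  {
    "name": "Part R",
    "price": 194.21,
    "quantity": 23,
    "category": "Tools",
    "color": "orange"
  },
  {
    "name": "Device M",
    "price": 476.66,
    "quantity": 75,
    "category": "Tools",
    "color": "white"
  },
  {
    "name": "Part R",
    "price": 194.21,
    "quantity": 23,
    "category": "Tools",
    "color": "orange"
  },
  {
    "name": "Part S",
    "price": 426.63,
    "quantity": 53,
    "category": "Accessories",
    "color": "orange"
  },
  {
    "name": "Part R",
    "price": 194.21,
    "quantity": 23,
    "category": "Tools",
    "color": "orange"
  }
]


Checking 9 records for duplicates:

  Row 1: Widget B ($226.98, qty 42)
  Row 2: Device N ($54.88, qty 26)
  Row 3: Part S ($419.37, qty 95)
  Row 4: Device M ($476.66, qty 75)
  Row 5: Part R ($194.21, qty 23)
  Row 6: Device M ($476.66, qty 75) <-- DUPLICATE
  Row 7: Part R ($194.21, qty 23) <-- DUPLICATE
  Row 8: Part S ($426.63, qty 53)
  Row 9: Part R ($194.21, qty 23) <-- DUPLICATE

Duplicates found: 3
Unique records: 6

3 duplicates, 6 unique


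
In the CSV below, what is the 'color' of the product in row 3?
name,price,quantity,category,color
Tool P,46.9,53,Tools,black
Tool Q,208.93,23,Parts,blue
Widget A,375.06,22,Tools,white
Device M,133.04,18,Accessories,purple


Query: Row 3 ('Widget A'), column 'color'
Value: white

white


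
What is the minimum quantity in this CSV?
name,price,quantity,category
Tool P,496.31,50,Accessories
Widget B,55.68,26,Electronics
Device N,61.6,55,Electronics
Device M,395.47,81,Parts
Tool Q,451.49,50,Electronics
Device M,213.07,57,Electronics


Computing minimum quantity:
Values: [50, 26, 55, 81, 50, 57]
Min = 26

26


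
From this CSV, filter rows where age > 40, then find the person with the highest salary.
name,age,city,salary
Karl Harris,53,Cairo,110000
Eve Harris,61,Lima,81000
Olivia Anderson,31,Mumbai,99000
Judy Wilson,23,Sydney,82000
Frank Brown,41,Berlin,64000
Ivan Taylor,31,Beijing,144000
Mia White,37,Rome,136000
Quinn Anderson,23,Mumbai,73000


Filter: age > 40
Sort by: salary (descending)

Filtered records (3):
  Karl Harris, age 53, salary $110000
  Eve Harris, age 61, salary $81000
  Frank Brown, age 41, salary $64000

Highest salary: Karl Harris ($110000)

Karl Harris


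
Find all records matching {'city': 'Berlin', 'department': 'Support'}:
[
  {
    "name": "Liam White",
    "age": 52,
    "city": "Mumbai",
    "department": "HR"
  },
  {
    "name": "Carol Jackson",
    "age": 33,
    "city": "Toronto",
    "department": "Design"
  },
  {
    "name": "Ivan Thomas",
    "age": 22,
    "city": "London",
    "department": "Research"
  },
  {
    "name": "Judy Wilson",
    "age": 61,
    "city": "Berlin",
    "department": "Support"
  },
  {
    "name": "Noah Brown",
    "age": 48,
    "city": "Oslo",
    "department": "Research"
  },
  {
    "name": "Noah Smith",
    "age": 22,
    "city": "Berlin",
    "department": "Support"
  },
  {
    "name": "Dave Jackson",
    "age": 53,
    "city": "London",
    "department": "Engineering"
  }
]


Search criteria: {'city': 'Berlin', 'department': 'Support'}

Checking 7 records:
  Liam White: {city: Mumbai, department: HR}
  Carol Jackson: {city: Toronto, department: Design}
  Ivan Thomas: {city: London, department: Research}
  Judy Wilson: {city: Berlin, department: Support} <-- MATCH
  Noah Brown: {city: Oslo, department: Research}
  Noah Smith: {city: Berlin, department: Support} <-- MATCH
  Dave Jackson: {city: London, department: Engineering}

Matches: ["Judy Wilson", "Noah Smith"]

["Judy Wilson", "Noah Smith"]


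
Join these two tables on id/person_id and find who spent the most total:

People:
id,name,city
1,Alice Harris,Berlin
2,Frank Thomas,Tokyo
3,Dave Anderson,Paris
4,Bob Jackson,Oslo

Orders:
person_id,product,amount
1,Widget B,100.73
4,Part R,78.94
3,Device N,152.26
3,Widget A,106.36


Join on: people.id = orders.person_id

Joined rows:
  Alice Harris (Berlin) bought Widget B for $100.73
  Bob Jackson (Oslo) bought Part R for $78.94
  Dave Anderson (Paris) bought Device N for $152.26
  Dave Anderson (Paris) bought Widget A for $106.36

Total per person:
  Dave Anderson: $258.62
  Alice Harris: $100.73
  Bob Jackson: $78.94

Top spender: Dave Anderson ($258.62)

Dave Anderson ($258.62)


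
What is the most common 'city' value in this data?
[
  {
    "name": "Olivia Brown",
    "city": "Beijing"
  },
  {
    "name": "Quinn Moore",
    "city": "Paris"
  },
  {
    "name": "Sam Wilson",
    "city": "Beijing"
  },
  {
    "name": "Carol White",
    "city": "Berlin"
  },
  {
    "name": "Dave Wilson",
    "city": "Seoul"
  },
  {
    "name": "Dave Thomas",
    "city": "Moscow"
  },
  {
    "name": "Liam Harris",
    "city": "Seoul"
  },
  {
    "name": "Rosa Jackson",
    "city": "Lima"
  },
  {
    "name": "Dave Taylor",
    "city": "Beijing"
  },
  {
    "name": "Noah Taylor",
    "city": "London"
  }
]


Counting 'city' values across 10 records:

  Beijing: 3 ###
  Seoul: 2 ##
  Paris: 1 #
  Berlin: 1 #
  Moscow: 1 #
  Lima: 1 #
  London: 1 #

Most common: Beijing (3 times)

Beijing (3 times)


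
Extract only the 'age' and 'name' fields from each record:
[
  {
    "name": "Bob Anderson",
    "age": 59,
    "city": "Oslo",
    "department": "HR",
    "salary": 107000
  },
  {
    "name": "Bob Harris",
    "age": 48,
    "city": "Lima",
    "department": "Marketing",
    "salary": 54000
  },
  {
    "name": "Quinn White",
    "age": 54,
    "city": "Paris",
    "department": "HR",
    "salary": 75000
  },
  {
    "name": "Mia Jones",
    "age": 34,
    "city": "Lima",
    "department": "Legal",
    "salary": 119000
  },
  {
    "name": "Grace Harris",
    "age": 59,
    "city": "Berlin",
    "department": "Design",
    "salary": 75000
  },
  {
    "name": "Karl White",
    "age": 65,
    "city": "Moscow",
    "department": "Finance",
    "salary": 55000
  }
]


Original: 6 records with fields: name, age, city, department, salary
Keep: ['age', 'name']
Drop: ['city', 'department', 'salary']
Result: 6 records, 2 fields each

[
  {
    "age": 59,
    "name": "Bob Anderson"
  },
  {
    "age": 48,
    "name": "Bob Harris"
  },
  {
    "age": 54,
    "name": "Quinn White"
  },
  {
    "age": 34,
    "name": "Mia Jones"
  },
  {
    "age": 59,
    "name": "Grace Harris"
  },
  {
    "age": 65,
    "name": "Karl White"
  }
]


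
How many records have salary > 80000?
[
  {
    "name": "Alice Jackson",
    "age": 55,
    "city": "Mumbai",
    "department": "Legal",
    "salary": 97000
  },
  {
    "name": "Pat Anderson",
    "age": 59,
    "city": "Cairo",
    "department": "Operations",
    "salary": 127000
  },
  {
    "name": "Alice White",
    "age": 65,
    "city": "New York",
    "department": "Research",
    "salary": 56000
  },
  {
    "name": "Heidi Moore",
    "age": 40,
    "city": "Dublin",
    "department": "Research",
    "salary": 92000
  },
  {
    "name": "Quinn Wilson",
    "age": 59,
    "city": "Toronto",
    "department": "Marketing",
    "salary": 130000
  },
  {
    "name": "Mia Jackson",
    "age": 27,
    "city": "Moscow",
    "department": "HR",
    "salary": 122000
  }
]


Data: 6 records
Condition: salary > 80000

Checking each record:
  Alice Jackson: 97000 MATCH
  Pat Anderson: 127000 MATCH
  Alice White: 56000
  Heidi Moore: 92000 MATCH
  Quinn Wilson: 130000 MATCH
  Mia Jackson: 122000 MATCH

Count: 5

5


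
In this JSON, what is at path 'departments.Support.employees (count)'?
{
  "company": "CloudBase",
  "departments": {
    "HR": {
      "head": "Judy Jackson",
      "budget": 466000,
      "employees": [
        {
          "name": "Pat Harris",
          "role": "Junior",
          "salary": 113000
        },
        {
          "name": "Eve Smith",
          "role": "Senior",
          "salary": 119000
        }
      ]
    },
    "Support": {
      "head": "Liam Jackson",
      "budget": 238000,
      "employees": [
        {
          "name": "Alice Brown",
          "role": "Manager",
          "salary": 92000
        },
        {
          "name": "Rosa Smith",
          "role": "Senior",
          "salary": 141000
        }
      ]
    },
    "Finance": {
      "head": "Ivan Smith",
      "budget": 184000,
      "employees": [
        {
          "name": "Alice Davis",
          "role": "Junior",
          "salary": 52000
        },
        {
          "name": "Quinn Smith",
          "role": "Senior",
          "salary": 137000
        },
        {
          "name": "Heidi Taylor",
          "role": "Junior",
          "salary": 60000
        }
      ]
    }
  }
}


Path: departments.Support.employees (count)

Navigate:
  -> departments
  -> Support
  -> employees (array, length 2)

2


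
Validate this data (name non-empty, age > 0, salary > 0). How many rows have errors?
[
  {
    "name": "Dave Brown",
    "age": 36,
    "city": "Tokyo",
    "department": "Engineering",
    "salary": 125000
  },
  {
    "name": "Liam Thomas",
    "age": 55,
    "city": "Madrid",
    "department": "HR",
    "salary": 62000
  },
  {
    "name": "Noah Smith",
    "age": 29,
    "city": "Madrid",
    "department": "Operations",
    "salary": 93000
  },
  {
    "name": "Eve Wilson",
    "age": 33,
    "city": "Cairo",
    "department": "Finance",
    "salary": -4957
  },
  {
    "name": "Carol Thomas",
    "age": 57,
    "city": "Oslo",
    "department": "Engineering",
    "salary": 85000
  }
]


Validating 5 records:
Rules: name non-empty, age > 0, salary > 0

  Row 1 (Dave Brown): OK
  Row 2 (Liam Thomas): OK
  Row 3 (Noah Smith): OK
  Row 4 (Eve Wilson): negative salary: -4957
  Row 5 (Carol Thomas): OK

Total errors: 1

1 errors


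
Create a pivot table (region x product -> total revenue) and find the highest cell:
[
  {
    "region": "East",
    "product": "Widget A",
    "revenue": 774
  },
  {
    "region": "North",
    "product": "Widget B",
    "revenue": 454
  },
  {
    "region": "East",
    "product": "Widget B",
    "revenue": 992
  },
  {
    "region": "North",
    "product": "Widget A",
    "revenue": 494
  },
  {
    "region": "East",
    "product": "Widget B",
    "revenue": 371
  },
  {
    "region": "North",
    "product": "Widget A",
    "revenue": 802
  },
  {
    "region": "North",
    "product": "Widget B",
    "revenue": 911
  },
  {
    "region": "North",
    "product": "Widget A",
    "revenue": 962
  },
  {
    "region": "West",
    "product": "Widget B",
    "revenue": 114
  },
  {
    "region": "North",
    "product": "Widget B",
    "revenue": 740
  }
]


Pivot: region (rows) x product (columns) -> total revenue

     Widget A      Widget B    
East           774          1363  
North         2258          2105  
West             0           114  

Highest: North / Widget A = $2258

North / Widget A = $2258
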